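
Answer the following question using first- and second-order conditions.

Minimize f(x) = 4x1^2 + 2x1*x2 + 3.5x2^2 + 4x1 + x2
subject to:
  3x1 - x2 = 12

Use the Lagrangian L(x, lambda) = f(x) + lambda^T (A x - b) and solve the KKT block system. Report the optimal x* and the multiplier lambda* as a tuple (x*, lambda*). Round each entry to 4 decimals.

Form the Lagrangian:
  L(x, lambda) = (1/2) x^T Q x + c^T x + lambda^T (A x - b)
Stationarity (grad_x L = 0): Q x + c + A^T lambda = 0.
Primal feasibility: A x = b.

This gives the KKT block system:
  [ Q   A^T ] [ x     ]   [-c ]
  [ A    0  ] [ lambda ] = [ b ]

Solving the linear system:
  x*      = (3.241, -2.2771)
  lambda* = (-8.4578)
  f(x*)   = 56.0904

x* = (3.241, -2.2771), lambda* = (-8.4578)


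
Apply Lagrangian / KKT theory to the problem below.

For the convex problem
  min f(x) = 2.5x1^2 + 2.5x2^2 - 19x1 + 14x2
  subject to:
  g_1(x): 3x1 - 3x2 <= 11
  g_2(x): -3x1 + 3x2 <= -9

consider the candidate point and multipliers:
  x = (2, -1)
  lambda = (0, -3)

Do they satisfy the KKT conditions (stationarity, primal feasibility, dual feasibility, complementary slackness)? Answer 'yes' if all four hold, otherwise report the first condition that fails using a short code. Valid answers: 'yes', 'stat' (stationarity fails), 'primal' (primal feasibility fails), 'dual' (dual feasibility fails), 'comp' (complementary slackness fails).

Gradient of f: grad f(x) = Q x + c = (-9, 9)
Constraint values g_i(x) = a_i^T x - b_i:
  g_1((2, -1)) = -2
  g_2((2, -1)) = 0
Stationarity residual: grad f(x) + sum_i lambda_i a_i = (0, 0)
  -> stationarity OK
Primal feasibility (all g_i <= 0): OK
Dual feasibility (all lambda_i >= 0): FAILS
Complementary slackness (lambda_i * g_i(x) = 0 for all i): OK

Verdict: the first failing condition is dual_feasibility -> dual.

dual


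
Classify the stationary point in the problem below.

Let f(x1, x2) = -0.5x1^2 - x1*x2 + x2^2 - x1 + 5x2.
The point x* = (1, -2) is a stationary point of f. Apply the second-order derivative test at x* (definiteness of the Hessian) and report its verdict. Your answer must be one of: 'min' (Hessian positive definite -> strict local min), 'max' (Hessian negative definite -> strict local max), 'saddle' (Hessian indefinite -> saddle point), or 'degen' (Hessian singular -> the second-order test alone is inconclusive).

Compute the Hessian H = grad^2 f:
  H = [[-1, -1], [-1, 2]]
Verify stationarity: grad f(x*) = H x* + g = (0, 0).
Eigenvalues of H: -1.3028, 2.3028.
Eigenvalues have mixed signs, so H is indefinite -> x* is a saddle point.

saddle


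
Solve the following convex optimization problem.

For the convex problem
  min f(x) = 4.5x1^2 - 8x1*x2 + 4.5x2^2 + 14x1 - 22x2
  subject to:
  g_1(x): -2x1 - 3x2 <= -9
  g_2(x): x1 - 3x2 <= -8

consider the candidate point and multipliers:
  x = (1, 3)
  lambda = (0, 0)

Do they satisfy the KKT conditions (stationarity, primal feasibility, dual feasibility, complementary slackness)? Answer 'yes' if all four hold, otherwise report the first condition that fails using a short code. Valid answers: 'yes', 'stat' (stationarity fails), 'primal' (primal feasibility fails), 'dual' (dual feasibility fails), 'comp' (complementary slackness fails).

Gradient of f: grad f(x) = Q x + c = (-1, -3)
Constraint values g_i(x) = a_i^T x - b_i:
  g_1((1, 3)) = -2
  g_2((1, 3)) = 0
Stationarity residual: grad f(x) + sum_i lambda_i a_i = (-1, -3)
  -> stationarity FAILS
Primal feasibility (all g_i <= 0): OK
Dual feasibility (all lambda_i >= 0): OK
Complementary slackness (lambda_i * g_i(x) = 0 for all i): OK

Verdict: the first failing condition is stationarity -> stat.

stat


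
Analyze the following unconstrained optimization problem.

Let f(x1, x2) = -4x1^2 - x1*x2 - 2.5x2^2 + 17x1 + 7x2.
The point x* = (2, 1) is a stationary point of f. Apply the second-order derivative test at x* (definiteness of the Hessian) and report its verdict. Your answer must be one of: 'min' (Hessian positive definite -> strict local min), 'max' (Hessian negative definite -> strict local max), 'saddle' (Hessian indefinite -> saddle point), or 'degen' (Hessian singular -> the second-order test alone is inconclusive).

Compute the Hessian H = grad^2 f:
  H = [[-8, -1], [-1, -5]]
Verify stationarity: grad f(x*) = H x* + g = (0, 0).
Eigenvalues of H: -8.3028, -4.6972.
Both eigenvalues < 0, so H is negative definite -> x* is a strict local max.

max


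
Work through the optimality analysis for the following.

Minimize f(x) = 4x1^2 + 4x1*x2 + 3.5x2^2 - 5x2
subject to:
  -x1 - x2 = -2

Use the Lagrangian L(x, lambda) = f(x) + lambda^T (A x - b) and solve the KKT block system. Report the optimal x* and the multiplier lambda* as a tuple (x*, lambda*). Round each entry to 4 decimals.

Form the Lagrangian:
  L(x, lambda) = (1/2) x^T Q x + c^T x + lambda^T (A x - b)
Stationarity (grad_x L = 0): Q x + c + A^T lambda = 0.
Primal feasibility: A x = b.

This gives the KKT block system:
  [ Q   A^T ] [ x     ]   [-c ]
  [ A    0  ] [ lambda ] = [ b ]

Solving the linear system:
  x*      = (0.1429, 1.8571)
  lambda* = (8.5714)
  f(x*)   = 3.9286

x* = (0.1429, 1.8571), lambda* = (8.5714)


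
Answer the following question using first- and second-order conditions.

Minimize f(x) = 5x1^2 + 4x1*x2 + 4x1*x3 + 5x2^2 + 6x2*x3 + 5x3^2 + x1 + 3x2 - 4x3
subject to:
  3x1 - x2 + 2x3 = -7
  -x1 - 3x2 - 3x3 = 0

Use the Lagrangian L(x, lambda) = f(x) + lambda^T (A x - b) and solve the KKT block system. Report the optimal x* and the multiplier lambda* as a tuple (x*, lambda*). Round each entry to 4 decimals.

Form the Lagrangian:
  L(x, lambda) = (1/2) x^T Q x + c^T x + lambda^T (A x - b)
Stationarity (grad_x L = 0): Q x + c + A^T lambda = 0.
Primal feasibility: A x = b.

This gives the KKT block system:
  [ Q   A^T ] [ x     ]   [-c ]
  [ A    0  ] [ lambda ] = [ b ]

Solving the linear system:
  x*      = (-1.6543, 1.0466, -0.4952)
  lambda* = (4.3891, -0.1704)
  f(x*)   = 17.0949

x* = (-1.6543, 1.0466, -0.4952), lambda* = (4.3891, -0.1704)


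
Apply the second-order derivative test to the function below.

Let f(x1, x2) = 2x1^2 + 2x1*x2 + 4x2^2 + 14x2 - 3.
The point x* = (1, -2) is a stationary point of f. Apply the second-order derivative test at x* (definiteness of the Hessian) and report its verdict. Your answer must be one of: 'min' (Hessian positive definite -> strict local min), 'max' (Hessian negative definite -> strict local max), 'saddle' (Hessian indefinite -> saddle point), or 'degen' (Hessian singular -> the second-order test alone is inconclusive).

Compute the Hessian H = grad^2 f:
  H = [[4, 2], [2, 8]]
Verify stationarity: grad f(x*) = H x* + g = (0, 0).
Eigenvalues of H: 3.1716, 8.8284.
Both eigenvalues > 0, so H is positive definite -> x* is a strict local min.

min


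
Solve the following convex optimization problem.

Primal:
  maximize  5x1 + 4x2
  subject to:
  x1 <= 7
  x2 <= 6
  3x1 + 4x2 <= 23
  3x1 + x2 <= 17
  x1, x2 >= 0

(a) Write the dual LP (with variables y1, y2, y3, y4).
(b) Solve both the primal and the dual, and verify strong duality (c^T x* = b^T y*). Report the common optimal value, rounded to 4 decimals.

The standard primal-dual pair for 'max c^T x s.t. A x <= b, x >= 0' is:
  Dual:  min b^T y  s.t.  A^T y >= c,  y >= 0.

So the dual LP is:
  minimize  7y1 + 6y2 + 23y3 + 17y4
  subject to:
    y1 + 3y3 + 3y4 >= 5
    y2 + 4y3 + y4 >= 4
    y1, y2, y3, y4 >= 0

Solving the primal: x* = (5, 2).
  primal value c^T x* = 33.
Solving the dual: y* = (0, 0, 0.7778, 0.8889).
  dual value b^T y* = 33.
Strong duality: c^T x* = b^T y*. Confirmed.

33


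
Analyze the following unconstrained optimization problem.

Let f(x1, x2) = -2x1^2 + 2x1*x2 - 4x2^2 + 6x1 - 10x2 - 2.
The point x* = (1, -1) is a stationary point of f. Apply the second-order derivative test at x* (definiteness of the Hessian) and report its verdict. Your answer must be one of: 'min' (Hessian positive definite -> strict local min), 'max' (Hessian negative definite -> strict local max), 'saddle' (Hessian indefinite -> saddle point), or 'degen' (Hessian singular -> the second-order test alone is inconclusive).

Compute the Hessian H = grad^2 f:
  H = [[-4, 2], [2, -8]]
Verify stationarity: grad f(x*) = H x* + g = (0, 0).
Eigenvalues of H: -8.8284, -3.1716.
Both eigenvalues < 0, so H is negative definite -> x* is a strict local max.

max


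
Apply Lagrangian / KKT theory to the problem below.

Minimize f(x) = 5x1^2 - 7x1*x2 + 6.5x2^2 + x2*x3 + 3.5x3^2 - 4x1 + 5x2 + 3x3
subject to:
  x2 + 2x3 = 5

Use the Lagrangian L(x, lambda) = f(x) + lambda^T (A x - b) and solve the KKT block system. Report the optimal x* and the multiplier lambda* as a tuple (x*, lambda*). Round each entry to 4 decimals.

Form the Lagrangian:
  L(x, lambda) = (1/2) x^T Q x + c^T x + lambda^T (A x - b)
Stationarity (grad_x L = 0): Q x + c + A^T lambda = 0.
Primal feasibility: A x = b.

This gives the KKT block system:
  [ Q   A^T ] [ x     ]   [-c ]
  [ A    0  ] [ lambda ] = [ b ]

Solving the linear system:
  x*      = (0.839, 0.6271, 2.1864)
  lambda* = (-9.4661)
  f(x*)   = 26.8347

x* = (0.839, 0.6271, 2.1864), lambda* = (-9.4661)


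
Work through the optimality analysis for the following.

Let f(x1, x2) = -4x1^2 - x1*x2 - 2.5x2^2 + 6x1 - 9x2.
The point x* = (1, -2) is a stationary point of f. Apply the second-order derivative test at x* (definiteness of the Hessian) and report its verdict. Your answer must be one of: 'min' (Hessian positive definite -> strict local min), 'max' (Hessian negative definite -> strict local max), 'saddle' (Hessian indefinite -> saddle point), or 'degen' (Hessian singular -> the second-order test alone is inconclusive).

Compute the Hessian H = grad^2 f:
  H = [[-8, -1], [-1, -5]]
Verify stationarity: grad f(x*) = H x* + g = (0, 0).
Eigenvalues of H: -8.3028, -4.6972.
Both eigenvalues < 0, so H is negative definite -> x* is a strict local max.

max


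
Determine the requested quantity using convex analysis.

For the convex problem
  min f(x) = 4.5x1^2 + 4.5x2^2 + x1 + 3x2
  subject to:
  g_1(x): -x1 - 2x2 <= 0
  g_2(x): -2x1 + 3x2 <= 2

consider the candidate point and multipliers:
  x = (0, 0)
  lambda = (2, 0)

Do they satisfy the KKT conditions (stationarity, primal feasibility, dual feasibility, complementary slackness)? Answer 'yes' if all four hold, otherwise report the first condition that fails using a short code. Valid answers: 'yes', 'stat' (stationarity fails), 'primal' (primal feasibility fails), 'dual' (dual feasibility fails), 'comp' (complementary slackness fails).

Gradient of f: grad f(x) = Q x + c = (1, 3)
Constraint values g_i(x) = a_i^T x - b_i:
  g_1((0, 0)) = 0
  g_2((0, 0)) = -2
Stationarity residual: grad f(x) + sum_i lambda_i a_i = (-1, -1)
  -> stationarity FAILS
Primal feasibility (all g_i <= 0): OK
Dual feasibility (all lambda_i >= 0): OK
Complementary slackness (lambda_i * g_i(x) = 0 for all i): OK

Verdict: the first failing condition is stationarity -> stat.

stat


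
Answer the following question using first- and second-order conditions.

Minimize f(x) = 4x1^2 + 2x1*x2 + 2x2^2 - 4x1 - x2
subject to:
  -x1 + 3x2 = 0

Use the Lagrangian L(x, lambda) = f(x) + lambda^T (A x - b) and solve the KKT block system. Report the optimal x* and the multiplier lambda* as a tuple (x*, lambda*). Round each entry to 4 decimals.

Form the Lagrangian:
  L(x, lambda) = (1/2) x^T Q x + c^T x + lambda^T (A x - b)
Stationarity (grad_x L = 0): Q x + c + A^T lambda = 0.
Primal feasibility: A x = b.

This gives the KKT block system:
  [ Q   A^T ] [ x     ]   [-c ]
  [ A    0  ] [ lambda ] = [ b ]

Solving the linear system:
  x*      = (0.4432, 0.1477)
  lambda* = (-0.1591)
  f(x*)   = -0.9602

x* = (0.4432, 0.1477), lambda* = (-0.1591)


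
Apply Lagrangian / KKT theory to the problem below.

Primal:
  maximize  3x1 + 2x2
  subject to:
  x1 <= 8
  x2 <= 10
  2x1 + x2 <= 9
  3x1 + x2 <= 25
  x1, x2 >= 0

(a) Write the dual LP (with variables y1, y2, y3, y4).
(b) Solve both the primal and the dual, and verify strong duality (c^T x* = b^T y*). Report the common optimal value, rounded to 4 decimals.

The standard primal-dual pair for 'max c^T x s.t. A x <= b, x >= 0' is:
  Dual:  min b^T y  s.t.  A^T y >= c,  y >= 0.

So the dual LP is:
  minimize  8y1 + 10y2 + 9y3 + 25y4
  subject to:
    y1 + 2y3 + 3y4 >= 3
    y2 + y3 + y4 >= 2
    y1, y2, y3, y4 >= 0

Solving the primal: x* = (0, 9).
  primal value c^T x* = 18.
Solving the dual: y* = (0, 0, 2, 0).
  dual value b^T y* = 18.
Strong duality: c^T x* = b^T y*. Confirmed.

18


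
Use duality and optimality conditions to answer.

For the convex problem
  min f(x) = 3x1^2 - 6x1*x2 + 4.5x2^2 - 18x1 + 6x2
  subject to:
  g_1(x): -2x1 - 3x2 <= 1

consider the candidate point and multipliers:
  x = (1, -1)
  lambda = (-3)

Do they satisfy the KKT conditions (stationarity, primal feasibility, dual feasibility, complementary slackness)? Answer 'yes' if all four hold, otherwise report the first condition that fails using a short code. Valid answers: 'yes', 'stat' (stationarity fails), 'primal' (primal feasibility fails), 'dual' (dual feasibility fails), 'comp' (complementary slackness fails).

Gradient of f: grad f(x) = Q x + c = (-6, -9)
Constraint values g_i(x) = a_i^T x - b_i:
  g_1((1, -1)) = 0
Stationarity residual: grad f(x) + sum_i lambda_i a_i = (0, 0)
  -> stationarity OK
Primal feasibility (all g_i <= 0): OK
Dual feasibility (all lambda_i >= 0): FAILS
Complementary slackness (lambda_i * g_i(x) = 0 for all i): OK

Verdict: the first failing condition is dual_feasibility -> dual.

dual


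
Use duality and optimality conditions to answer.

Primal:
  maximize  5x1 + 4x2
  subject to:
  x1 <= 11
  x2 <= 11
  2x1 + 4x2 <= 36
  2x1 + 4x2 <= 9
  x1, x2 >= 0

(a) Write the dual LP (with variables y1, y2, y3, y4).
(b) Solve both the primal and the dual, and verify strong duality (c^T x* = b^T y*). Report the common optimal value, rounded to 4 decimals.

The standard primal-dual pair for 'max c^T x s.t. A x <= b, x >= 0' is:
  Dual:  min b^T y  s.t.  A^T y >= c,  y >= 0.

So the dual LP is:
  minimize  11y1 + 11y2 + 36y3 + 9y4
  subject to:
    y1 + 2y3 + 2y4 >= 5
    y2 + 4y3 + 4y4 >= 4
    y1, y2, y3, y4 >= 0

Solving the primal: x* = (4.5, 0).
  primal value c^T x* = 22.5.
Solving the dual: y* = (0, 0, 0, 2.5).
  dual value b^T y* = 22.5.
Strong duality: c^T x* = b^T y*. Confirmed.

22.5


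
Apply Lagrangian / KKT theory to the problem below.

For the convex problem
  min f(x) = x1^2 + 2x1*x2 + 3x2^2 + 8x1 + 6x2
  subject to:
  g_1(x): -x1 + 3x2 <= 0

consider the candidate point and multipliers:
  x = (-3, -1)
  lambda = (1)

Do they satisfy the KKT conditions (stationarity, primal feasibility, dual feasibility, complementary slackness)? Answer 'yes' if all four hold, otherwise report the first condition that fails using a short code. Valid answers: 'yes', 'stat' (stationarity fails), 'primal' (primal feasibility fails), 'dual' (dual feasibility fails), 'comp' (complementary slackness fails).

Gradient of f: grad f(x) = Q x + c = (0, -6)
Constraint values g_i(x) = a_i^T x - b_i:
  g_1((-3, -1)) = 0
Stationarity residual: grad f(x) + sum_i lambda_i a_i = (-1, -3)
  -> stationarity FAILS
Primal feasibility (all g_i <= 0): OK
Dual feasibility (all lambda_i >= 0): OK
Complementary slackness (lambda_i * g_i(x) = 0 for all i): OK

Verdict: the first failing condition is stationarity -> stat.

stat


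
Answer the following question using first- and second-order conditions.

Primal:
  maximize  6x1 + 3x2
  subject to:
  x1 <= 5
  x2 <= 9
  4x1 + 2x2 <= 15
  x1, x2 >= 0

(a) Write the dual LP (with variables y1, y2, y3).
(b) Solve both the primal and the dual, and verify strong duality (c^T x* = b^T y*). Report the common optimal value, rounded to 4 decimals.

The standard primal-dual pair for 'max c^T x s.t. A x <= b, x >= 0' is:
  Dual:  min b^T y  s.t.  A^T y >= c,  y >= 0.

So the dual LP is:
  minimize  5y1 + 9y2 + 15y3
  subject to:
    y1 + 4y3 >= 6
    y2 + 2y3 >= 3
    y1, y2, y3 >= 0

Solving the primal: x* = (3.75, 0).
  primal value c^T x* = 22.5.
Solving the dual: y* = (0, 0, 1.5).
  dual value b^T y* = 22.5.
Strong duality: c^T x* = b^T y*. Confirmed.

22.5


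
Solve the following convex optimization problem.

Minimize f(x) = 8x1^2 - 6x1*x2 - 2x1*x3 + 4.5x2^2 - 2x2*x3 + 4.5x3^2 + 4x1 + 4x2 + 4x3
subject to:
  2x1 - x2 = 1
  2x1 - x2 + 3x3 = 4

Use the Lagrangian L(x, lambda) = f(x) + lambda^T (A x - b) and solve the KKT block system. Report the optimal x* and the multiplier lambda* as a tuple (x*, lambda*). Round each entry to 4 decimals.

Form the Lagrangian:
  L(x, lambda) = (1/2) x^T Q x + c^T x + lambda^T (A x - b)
Stationarity (grad_x L = 0): Q x + c + A^T lambda = 0.
Primal feasibility: A x = b.

This gives the KKT block system:
  [ Q   A^T ] [ x     ]   [-c ]
  [ A    0  ] [ lambda ] = [ b ]

Solving the linear system:
  x*      = (0.2143, -0.5714, 1)
  lambda* = (0.1429, -4.5714)
  f(x*)   = 10.3571

x* = (0.2143, -0.5714, 1), lambda* = (0.1429, -4.5714)


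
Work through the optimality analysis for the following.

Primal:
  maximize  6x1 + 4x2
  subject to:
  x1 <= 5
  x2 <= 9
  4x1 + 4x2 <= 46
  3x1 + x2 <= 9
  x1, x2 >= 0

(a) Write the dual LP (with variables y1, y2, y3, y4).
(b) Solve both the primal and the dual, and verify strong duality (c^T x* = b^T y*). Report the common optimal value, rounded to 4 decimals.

The standard primal-dual pair for 'max c^T x s.t. A x <= b, x >= 0' is:
  Dual:  min b^T y  s.t.  A^T y >= c,  y >= 0.

So the dual LP is:
  minimize  5y1 + 9y2 + 46y3 + 9y4
  subject to:
    y1 + 4y3 + 3y4 >= 6
    y2 + 4y3 + y4 >= 4
    y1, y2, y3, y4 >= 0

Solving the primal: x* = (0, 9).
  primal value c^T x* = 36.
Solving the dual: y* = (0, 2, 0, 2).
  dual value b^T y* = 36.
Strong duality: c^T x* = b^T y*. Confirmed.

36


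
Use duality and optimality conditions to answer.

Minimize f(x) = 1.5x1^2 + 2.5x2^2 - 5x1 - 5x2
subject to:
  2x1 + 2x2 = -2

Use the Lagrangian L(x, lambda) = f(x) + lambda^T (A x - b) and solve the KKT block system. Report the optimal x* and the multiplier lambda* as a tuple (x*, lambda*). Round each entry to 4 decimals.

Form the Lagrangian:
  L(x, lambda) = (1/2) x^T Q x + c^T x + lambda^T (A x - b)
Stationarity (grad_x L = 0): Q x + c + A^T lambda = 0.
Primal feasibility: A x = b.

This gives the KKT block system:
  [ Q   A^T ] [ x     ]   [-c ]
  [ A    0  ] [ lambda ] = [ b ]

Solving the linear system:
  x*      = (-0.625, -0.375)
  lambda* = (3.4375)
  f(x*)   = 5.9375

x* = (-0.625, -0.375), lambda* = (3.4375)


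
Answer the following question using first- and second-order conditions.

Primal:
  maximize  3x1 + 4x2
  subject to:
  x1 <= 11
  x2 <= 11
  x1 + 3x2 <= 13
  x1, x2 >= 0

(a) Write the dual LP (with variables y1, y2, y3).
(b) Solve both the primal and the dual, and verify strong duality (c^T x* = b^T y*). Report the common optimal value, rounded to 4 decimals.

The standard primal-dual pair for 'max c^T x s.t. A x <= b, x >= 0' is:
  Dual:  min b^T y  s.t.  A^T y >= c,  y >= 0.

So the dual LP is:
  minimize  11y1 + 11y2 + 13y3
  subject to:
    y1 + y3 >= 3
    y2 + 3y3 >= 4
    y1, y2, y3 >= 0

Solving the primal: x* = (11, 0.6667).
  primal value c^T x* = 35.6667.
Solving the dual: y* = (1.6667, 0, 1.3333).
  dual value b^T y* = 35.6667.
Strong duality: c^T x* = b^T y*. Confirmed.

35.6667


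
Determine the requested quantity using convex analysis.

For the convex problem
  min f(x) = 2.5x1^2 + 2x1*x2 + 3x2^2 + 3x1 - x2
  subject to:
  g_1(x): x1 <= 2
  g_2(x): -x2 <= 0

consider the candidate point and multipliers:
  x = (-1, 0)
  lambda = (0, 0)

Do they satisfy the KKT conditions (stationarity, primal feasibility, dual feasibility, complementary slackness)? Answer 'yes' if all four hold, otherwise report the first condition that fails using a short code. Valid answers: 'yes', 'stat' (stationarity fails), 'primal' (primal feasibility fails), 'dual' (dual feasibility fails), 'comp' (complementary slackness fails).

Gradient of f: grad f(x) = Q x + c = (-2, -3)
Constraint values g_i(x) = a_i^T x - b_i:
  g_1((-1, 0)) = -3
  g_2((-1, 0)) = 0
Stationarity residual: grad f(x) + sum_i lambda_i a_i = (-2, -3)
  -> stationarity FAILS
Primal feasibility (all g_i <= 0): OK
Dual feasibility (all lambda_i >= 0): OK
Complementary slackness (lambda_i * g_i(x) = 0 for all i): OK

Verdict: the first failing condition is stationarity -> stat.

stat


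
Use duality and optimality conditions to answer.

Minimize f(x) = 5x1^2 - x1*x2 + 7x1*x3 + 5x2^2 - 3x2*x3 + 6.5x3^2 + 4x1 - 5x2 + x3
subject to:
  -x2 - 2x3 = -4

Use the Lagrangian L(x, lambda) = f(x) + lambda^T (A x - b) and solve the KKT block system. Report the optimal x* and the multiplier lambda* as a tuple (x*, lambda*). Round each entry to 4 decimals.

Form the Lagrangian:
  L(x, lambda) = (1/2) x^T Q x + c^T x + lambda^T (A x - b)
Stationarity (grad_x L = 0): Q x + c + A^T lambda = 0.
Primal feasibility: A x = b.

This gives the KKT block system:
  [ Q   A^T ] [ x     ]   [-c ]
  [ A    0  ] [ lambda ] = [ b ]

Solving the linear system:
  x*      = (-1.2812, 1.1529, 1.4236)
  lambda* = (3.5395)
  f(x*)   = 2.3462

x* = (-1.2812, 1.1529, 1.4236), lambda* = (3.5395)


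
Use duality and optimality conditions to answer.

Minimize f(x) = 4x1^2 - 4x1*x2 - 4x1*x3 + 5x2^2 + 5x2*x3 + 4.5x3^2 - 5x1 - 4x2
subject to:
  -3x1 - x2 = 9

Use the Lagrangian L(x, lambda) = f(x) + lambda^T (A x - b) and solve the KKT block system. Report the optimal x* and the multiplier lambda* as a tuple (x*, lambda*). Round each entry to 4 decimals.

Form the Lagrangian:
  L(x, lambda) = (1/2) x^T Q x + c^T x + lambda^T (A x - b)
Stationarity (grad_x L = 0): Q x + c + A^T lambda = 0.
Primal feasibility: A x = b.

This gives the KKT block system:
  [ Q   A^T ] [ x     ]   [-c ]
  [ A    0  ] [ lambda ] = [ b ]

Solving the linear system:
  x*      = (-2.6621, -1.0136, -0.6201)
  lambda* = (-6.5875)
  f(x*)   = 38.3263

x* = (-2.6621, -1.0136, -0.6201), lambda* = (-6.5875)


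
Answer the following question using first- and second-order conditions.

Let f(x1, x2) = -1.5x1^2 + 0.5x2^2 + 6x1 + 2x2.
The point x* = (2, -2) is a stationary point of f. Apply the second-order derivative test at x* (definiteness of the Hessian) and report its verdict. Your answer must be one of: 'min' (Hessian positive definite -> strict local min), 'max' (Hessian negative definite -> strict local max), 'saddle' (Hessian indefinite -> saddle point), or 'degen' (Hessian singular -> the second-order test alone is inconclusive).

Compute the Hessian H = grad^2 f:
  H = [[-3, 0], [0, 1]]
Verify stationarity: grad f(x*) = H x* + g = (0, 0).
Eigenvalues of H: -3, 1.
Eigenvalues have mixed signs, so H is indefinite -> x* is a saddle point.

saddle


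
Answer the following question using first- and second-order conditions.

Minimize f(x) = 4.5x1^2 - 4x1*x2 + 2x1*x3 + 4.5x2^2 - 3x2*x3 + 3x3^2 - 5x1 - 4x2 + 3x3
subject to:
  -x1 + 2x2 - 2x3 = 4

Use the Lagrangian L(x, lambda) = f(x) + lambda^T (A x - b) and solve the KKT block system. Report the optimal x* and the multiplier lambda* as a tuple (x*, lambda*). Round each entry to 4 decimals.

Form the Lagrangian:
  L(x, lambda) = (1/2) x^T Q x + c^T x + lambda^T (A x - b)
Stationarity (grad_x L = 0): Q x + c + A^T lambda = 0.
Primal feasibility: A x = b.

This gives the KKT block system:
  [ Q   A^T ] [ x     ]   [-c ]
  [ A    0  ] [ lambda ] = [ b ]

Solving the linear system:
  x*      = (1.0117, 1.1712, -1.3346)
  lambda* = (-3.249)
  f(x*)   = -0.3755

x* = (1.0117, 1.1712, -1.3346), lambda* = (-3.249)


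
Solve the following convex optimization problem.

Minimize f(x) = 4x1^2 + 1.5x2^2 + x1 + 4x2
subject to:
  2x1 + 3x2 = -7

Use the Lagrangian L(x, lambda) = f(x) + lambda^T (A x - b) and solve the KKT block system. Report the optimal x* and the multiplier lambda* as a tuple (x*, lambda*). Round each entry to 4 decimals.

Form the Lagrangian:
  L(x, lambda) = (1/2) x^T Q x + c^T x + lambda^T (A x - b)
Stationarity (grad_x L = 0): Q x + c + A^T lambda = 0.
Primal feasibility: A x = b.

This gives the KKT block system:
  [ Q   A^T ] [ x     ]   [-c ]
  [ A    0  ] [ lambda ] = [ b ]

Solving the linear system:
  x*      = (-0.3214, -2.119)
  lambda* = (0.7857)
  f(x*)   = -1.6488

x* = (-0.3214, -2.119), lambda* = (0.7857)


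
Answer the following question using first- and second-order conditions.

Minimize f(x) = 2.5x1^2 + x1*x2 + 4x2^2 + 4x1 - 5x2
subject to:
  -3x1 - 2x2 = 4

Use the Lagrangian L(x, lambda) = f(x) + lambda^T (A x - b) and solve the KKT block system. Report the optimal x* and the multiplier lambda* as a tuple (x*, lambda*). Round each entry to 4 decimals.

Form the Lagrangian:
  L(x, lambda) = (1/2) x^T Q x + c^T x + lambda^T (A x - b)
Stationarity (grad_x L = 0): Q x + c + A^T lambda = 0.
Primal feasibility: A x = b.

This gives the KKT block system:
  [ Q   A^T ] [ x     ]   [-c ]
  [ A    0  ] [ lambda ] = [ b ]

Solving the linear system:
  x*      = (-1.675, 0.5125)
  lambda* = (-1.2875)
  f(x*)   = -2.0563

x* = (-1.675, 0.5125), lambda* = (-1.2875)


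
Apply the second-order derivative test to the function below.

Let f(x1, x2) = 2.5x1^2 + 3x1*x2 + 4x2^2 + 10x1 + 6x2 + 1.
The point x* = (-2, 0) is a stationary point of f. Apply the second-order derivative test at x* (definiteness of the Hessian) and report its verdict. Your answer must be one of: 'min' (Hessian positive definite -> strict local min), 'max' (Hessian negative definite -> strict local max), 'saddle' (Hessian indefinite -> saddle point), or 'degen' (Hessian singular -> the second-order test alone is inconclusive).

Compute the Hessian H = grad^2 f:
  H = [[5, 3], [3, 8]]
Verify stationarity: grad f(x*) = H x* + g = (0, 0).
Eigenvalues of H: 3.1459, 9.8541.
Both eigenvalues > 0, so H is positive definite -> x* is a strict local min.

min


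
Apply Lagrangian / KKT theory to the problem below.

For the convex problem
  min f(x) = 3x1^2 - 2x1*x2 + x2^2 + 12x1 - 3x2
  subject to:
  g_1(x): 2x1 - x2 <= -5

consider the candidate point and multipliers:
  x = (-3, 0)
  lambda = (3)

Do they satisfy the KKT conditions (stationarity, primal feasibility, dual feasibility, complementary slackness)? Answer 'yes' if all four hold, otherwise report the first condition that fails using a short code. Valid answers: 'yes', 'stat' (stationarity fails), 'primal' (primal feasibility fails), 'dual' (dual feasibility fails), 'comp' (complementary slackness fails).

Gradient of f: grad f(x) = Q x + c = (-6, 3)
Constraint values g_i(x) = a_i^T x - b_i:
  g_1((-3, 0)) = -1
Stationarity residual: grad f(x) + sum_i lambda_i a_i = (0, 0)
  -> stationarity OK
Primal feasibility (all g_i <= 0): OK
Dual feasibility (all lambda_i >= 0): OK
Complementary slackness (lambda_i * g_i(x) = 0 for all i): FAILS

Verdict: the first failing condition is complementary_slackness -> comp.

comp


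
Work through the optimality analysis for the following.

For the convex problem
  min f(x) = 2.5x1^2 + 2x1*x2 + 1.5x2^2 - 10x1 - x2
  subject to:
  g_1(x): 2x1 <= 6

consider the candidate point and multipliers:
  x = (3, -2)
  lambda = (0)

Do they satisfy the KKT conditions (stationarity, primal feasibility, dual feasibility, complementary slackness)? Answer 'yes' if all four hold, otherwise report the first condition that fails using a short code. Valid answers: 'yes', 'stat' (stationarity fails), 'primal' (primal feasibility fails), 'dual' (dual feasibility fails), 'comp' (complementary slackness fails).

Gradient of f: grad f(x) = Q x + c = (1, -1)
Constraint values g_i(x) = a_i^T x - b_i:
  g_1((3, -2)) = 0
Stationarity residual: grad f(x) + sum_i lambda_i a_i = (1, -1)
  -> stationarity FAILS
Primal feasibility (all g_i <= 0): OK
Dual feasibility (all lambda_i >= 0): OK
Complementary slackness (lambda_i * g_i(x) = 0 for all i): OK

Verdict: the first failing condition is stationarity -> stat.

stat


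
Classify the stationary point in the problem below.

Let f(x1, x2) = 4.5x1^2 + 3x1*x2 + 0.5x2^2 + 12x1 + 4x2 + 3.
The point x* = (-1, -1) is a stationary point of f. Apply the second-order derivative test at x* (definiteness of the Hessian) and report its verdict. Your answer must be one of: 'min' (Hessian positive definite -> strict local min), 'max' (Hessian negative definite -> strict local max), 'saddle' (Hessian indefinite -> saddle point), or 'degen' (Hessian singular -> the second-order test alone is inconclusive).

Compute the Hessian H = grad^2 f:
  H = [[9, 3], [3, 1]]
Verify stationarity: grad f(x*) = H x* + g = (0, 0).
Eigenvalues of H: 0, 10.
H has a zero eigenvalue (singular; positive semidefinite but not definite), so H is neither positive definite, negative definite, nor indefinite. The second-order test alone is inconclusive -> degen.
(Indeed, f is constant along the null direction of H through x*, so x* is not a strict local extremum.)

degen


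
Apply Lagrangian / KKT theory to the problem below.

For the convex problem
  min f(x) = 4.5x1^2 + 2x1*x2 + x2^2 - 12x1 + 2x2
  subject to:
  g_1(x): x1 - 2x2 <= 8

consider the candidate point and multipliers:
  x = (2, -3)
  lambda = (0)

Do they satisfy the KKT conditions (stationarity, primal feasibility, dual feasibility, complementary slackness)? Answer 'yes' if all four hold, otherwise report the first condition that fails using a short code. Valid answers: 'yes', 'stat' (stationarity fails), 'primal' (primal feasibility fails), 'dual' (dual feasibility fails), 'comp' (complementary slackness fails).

Gradient of f: grad f(x) = Q x + c = (0, 0)
Constraint values g_i(x) = a_i^T x - b_i:
  g_1((2, -3)) = 0
Stationarity residual: grad f(x) + sum_i lambda_i a_i = (0, 0)
  -> stationarity OK
Primal feasibility (all g_i <= 0): OK
Dual feasibility (all lambda_i >= 0): OK
Complementary slackness (lambda_i * g_i(x) = 0 for all i): OK

Verdict: yes, KKT holds.

yes


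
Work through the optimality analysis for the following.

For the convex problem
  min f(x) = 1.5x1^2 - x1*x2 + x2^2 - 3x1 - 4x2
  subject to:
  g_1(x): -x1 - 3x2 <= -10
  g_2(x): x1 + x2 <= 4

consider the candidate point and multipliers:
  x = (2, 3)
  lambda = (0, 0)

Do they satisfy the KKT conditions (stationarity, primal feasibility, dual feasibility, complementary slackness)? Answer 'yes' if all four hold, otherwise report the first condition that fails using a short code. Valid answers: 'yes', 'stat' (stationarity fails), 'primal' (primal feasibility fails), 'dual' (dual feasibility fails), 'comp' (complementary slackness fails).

Gradient of f: grad f(x) = Q x + c = (0, 0)
Constraint values g_i(x) = a_i^T x - b_i:
  g_1((2, 3)) = -1
  g_2((2, 3)) = 1
Stationarity residual: grad f(x) + sum_i lambda_i a_i = (0, 0)
  -> stationarity OK
Primal feasibility (all g_i <= 0): FAILS
Dual feasibility (all lambda_i >= 0): OK
Complementary slackness (lambda_i * g_i(x) = 0 for all i): OK

Verdict: the first failing condition is primal_feasibility -> primal.

primal


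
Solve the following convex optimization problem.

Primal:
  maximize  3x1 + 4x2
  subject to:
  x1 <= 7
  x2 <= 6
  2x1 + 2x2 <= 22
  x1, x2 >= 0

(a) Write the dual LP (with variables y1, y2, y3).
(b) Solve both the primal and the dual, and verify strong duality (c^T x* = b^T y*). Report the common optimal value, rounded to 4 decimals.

The standard primal-dual pair for 'max c^T x s.t. A x <= b, x >= 0' is:
  Dual:  min b^T y  s.t.  A^T y >= c,  y >= 0.

So the dual LP is:
  minimize  7y1 + 6y2 + 22y3
  subject to:
    y1 + 2y3 >= 3
    y2 + 2y3 >= 4
    y1, y2, y3 >= 0

Solving the primal: x* = (5, 6).
  primal value c^T x* = 39.
Solving the dual: y* = (0, 1, 1.5).
  dual value b^T y* = 39.
Strong duality: c^T x* = b^T y*. Confirmed.

39


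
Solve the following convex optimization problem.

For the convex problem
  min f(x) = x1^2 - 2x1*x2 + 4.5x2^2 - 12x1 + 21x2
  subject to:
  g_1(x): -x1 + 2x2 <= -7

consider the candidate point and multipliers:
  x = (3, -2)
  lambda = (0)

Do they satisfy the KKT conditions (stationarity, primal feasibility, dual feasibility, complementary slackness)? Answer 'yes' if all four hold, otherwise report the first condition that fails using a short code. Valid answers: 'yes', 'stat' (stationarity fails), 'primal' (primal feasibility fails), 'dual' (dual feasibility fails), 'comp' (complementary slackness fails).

Gradient of f: grad f(x) = Q x + c = (-2, -3)
Constraint values g_i(x) = a_i^T x - b_i:
  g_1((3, -2)) = 0
Stationarity residual: grad f(x) + sum_i lambda_i a_i = (-2, -3)
  -> stationarity FAILS
Primal feasibility (all g_i <= 0): OK
Dual feasibility (all lambda_i >= 0): OK
Complementary slackness (lambda_i * g_i(x) = 0 for all i): OK

Verdict: the first failing condition is stationarity -> stat.

stat


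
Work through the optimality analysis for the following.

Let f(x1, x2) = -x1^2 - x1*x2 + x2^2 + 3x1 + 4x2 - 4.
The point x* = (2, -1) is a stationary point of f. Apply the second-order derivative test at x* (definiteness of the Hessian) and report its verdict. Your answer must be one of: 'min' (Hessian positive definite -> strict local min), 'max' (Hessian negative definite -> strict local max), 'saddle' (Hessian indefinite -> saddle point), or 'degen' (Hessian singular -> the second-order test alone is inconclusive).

Compute the Hessian H = grad^2 f:
  H = [[-2, -1], [-1, 2]]
Verify stationarity: grad f(x*) = H x* + g = (0, 0).
Eigenvalues of H: -2.2361, 2.2361.
Eigenvalues have mixed signs, so H is indefinite -> x* is a saddle point.

saddle


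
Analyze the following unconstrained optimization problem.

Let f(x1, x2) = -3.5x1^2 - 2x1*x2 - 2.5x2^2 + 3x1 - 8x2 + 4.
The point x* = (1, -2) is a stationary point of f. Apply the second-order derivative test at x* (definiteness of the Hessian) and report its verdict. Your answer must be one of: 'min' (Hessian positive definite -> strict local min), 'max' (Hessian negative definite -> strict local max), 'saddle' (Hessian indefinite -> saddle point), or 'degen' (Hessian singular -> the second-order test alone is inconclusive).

Compute the Hessian H = grad^2 f:
  H = [[-7, -2], [-2, -5]]
Verify stationarity: grad f(x*) = H x* + g = (0, 0).
Eigenvalues of H: -8.2361, -3.7639.
Both eigenvalues < 0, so H is negative definite -> x* is a strict local max.

max


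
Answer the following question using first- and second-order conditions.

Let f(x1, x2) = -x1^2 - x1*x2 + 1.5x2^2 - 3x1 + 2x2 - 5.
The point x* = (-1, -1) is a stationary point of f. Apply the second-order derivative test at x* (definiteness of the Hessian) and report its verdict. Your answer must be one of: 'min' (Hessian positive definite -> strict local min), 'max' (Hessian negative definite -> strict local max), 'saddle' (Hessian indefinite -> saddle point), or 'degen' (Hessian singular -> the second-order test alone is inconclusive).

Compute the Hessian H = grad^2 f:
  H = [[-2, -1], [-1, 3]]
Verify stationarity: grad f(x*) = H x* + g = (0, 0).
Eigenvalues of H: -2.1926, 3.1926.
Eigenvalues have mixed signs, so H is indefinite -> x* is a saddle point.

saddle


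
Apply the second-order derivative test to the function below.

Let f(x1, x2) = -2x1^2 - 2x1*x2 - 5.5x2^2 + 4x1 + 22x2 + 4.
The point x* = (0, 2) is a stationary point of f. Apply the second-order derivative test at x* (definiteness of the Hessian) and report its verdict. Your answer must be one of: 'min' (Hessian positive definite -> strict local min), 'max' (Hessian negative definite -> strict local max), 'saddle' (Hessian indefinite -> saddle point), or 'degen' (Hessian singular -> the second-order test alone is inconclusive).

Compute the Hessian H = grad^2 f:
  H = [[-4, -2], [-2, -11]]
Verify stationarity: grad f(x*) = H x* + g = (0, 0).
Eigenvalues of H: -11.5311, -3.4689.
Both eigenvalues < 0, so H is negative definite -> x* is a strict local max.

max


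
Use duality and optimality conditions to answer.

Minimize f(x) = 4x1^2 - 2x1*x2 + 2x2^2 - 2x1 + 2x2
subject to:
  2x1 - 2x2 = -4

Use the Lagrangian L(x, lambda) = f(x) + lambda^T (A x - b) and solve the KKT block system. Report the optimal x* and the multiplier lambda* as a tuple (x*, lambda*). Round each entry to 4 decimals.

Form the Lagrangian:
  L(x, lambda) = (1/2) x^T Q x + c^T x + lambda^T (A x - b)
Stationarity (grad_x L = 0): Q x + c + A^T lambda = 0.
Primal feasibility: A x = b.

This gives the KKT block system:
  [ Q   A^T ] [ x     ]   [-c ]
  [ A    0  ] [ lambda ] = [ b ]

Solving the linear system:
  x*      = (-0.5, 1.5)
  lambda* = (4.5)
  f(x*)   = 11

x* = (-0.5, 1.5), lambda* = (4.5)


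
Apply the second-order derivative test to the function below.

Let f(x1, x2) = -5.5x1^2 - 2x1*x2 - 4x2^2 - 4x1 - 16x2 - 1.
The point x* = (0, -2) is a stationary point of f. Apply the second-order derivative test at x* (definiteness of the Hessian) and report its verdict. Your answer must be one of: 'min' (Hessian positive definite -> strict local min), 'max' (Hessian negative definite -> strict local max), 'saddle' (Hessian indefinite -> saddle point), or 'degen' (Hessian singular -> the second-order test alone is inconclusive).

Compute the Hessian H = grad^2 f:
  H = [[-11, -2], [-2, -8]]
Verify stationarity: grad f(x*) = H x* + g = (0, 0).
Eigenvalues of H: -12, -7.
Both eigenvalues < 0, so H is negative definite -> x* is a strict local max.

max


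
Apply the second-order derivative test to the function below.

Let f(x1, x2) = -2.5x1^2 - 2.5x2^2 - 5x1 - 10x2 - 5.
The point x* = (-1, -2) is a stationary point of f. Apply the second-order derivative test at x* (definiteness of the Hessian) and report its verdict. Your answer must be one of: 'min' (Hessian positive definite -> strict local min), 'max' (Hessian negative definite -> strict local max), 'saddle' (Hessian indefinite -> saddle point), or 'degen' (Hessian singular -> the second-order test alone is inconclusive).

Compute the Hessian H = grad^2 f:
  H = [[-5, 0], [0, -5]]
Verify stationarity: grad f(x*) = H x* + g = (0, 0).
Eigenvalues of H: -5, -5.
Both eigenvalues < 0, so H is negative definite -> x* is a strict local max.

max


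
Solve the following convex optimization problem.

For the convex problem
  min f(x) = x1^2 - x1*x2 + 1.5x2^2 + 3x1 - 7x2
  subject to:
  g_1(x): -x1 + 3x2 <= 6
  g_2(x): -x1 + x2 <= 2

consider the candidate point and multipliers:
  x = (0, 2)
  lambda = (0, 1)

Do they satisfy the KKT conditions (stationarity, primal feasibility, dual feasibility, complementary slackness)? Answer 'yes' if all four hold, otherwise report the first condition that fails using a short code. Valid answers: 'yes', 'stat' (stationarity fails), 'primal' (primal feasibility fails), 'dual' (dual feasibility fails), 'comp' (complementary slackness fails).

Gradient of f: grad f(x) = Q x + c = (1, -1)
Constraint values g_i(x) = a_i^T x - b_i:
  g_1((0, 2)) = 0
  g_2((0, 2)) = 0
Stationarity residual: grad f(x) + sum_i lambda_i a_i = (0, 0)
  -> stationarity OK
Primal feasibility (all g_i <= 0): OK
Dual feasibility (all lambda_i >= 0): OK
Complementary slackness (lambda_i * g_i(x) = 0 for all i): OK

Verdict: yes, KKT holds.

yes


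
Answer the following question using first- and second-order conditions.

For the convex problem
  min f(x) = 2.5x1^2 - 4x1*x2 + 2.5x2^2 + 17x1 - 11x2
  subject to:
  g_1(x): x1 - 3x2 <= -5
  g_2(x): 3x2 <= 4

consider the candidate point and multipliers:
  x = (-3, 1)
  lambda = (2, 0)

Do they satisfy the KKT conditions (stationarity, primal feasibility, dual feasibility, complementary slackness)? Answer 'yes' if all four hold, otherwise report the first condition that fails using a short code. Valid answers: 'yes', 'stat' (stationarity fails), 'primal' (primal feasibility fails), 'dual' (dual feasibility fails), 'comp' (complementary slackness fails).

Gradient of f: grad f(x) = Q x + c = (-2, 6)
Constraint values g_i(x) = a_i^T x - b_i:
  g_1((-3, 1)) = -1
  g_2((-3, 1)) = -1
Stationarity residual: grad f(x) + sum_i lambda_i a_i = (0, 0)
  -> stationarity OK
Primal feasibility (all g_i <= 0): OK
Dual feasibility (all lambda_i >= 0): OK
Complementary slackness (lambda_i * g_i(x) = 0 for all i): FAILS

Verdict: the first failing condition is complementary_slackness -> comp.

comp


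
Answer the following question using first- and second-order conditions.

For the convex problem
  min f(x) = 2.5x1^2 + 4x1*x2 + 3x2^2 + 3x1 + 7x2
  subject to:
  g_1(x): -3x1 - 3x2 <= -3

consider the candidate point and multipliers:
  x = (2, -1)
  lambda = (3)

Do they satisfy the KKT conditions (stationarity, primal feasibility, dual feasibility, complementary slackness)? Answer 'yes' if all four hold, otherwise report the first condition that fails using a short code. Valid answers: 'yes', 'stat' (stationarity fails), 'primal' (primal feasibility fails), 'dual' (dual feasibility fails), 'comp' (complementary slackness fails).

Gradient of f: grad f(x) = Q x + c = (9, 9)
Constraint values g_i(x) = a_i^T x - b_i:
  g_1((2, -1)) = 0
Stationarity residual: grad f(x) + sum_i lambda_i a_i = (0, 0)
  -> stationarity OK
Primal feasibility (all g_i <= 0): OK
Dual feasibility (all lambda_i >= 0): OK
Complementary slackness (lambda_i * g_i(x) = 0 for all i): OK

Verdict: yes, KKT holds.

yes
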